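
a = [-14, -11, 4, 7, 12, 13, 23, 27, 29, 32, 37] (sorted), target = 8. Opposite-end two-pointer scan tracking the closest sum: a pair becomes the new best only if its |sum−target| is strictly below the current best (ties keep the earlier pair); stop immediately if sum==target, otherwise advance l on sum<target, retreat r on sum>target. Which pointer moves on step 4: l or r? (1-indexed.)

l=1 r=11: -14+37=23 d=15 *, r--
l=1 r=10: -14+32=18 d=10 *, r--
l=1 r=9: -14+29=15 d=7 *, r--
l=1 r=8: -14+27=13 d=5 *, r--

r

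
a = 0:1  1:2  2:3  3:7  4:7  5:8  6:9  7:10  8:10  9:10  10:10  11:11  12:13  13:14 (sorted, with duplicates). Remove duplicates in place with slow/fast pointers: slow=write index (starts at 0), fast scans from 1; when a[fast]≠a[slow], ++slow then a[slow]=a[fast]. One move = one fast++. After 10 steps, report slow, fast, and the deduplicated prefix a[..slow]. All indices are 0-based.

(s=0,f=1) a[fast]=2≠a[slow]=1 write a[1]=2 → slow++,fast++
(s=1,f=2) a[fast]=3≠a[slow]=2 write a[2]=3 → slow++,fast++
(s=2,f=3) a[fast]=7≠a[slow]=3 write a[3]=7 → slow++,fast++
(s=3,f=4) a[fast]=7=a[slow] dup → fast++
(s=3,f=5) a[fast]=8≠a[slow]=7 write a[4]=8 → slow++,fast++
(s=4,f=6) a[fast]=9≠a[slow]=8 write a[5]=9 → slow++,fast++
(s=5,f=7) a[fast]=10≠a[slow]=9 write a[6]=10 → slow++,fast++
(s=6,f=8) a[fast]=10=a[slow] dup → fast++
(s=6,f=9) a[fast]=10=a[slow] dup → fast++
(s=6,f=10) a[fast]=10=a[slow] dup → fast++

slow=6, fast=11, prefix=[1, 2, 3, 7, 8, 9, 10]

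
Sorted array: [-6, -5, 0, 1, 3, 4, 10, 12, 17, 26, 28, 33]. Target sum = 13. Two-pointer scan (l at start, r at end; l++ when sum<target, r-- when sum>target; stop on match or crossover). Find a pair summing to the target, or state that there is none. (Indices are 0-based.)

(1, 12)

[0,11] -6+33=27 >13 → r--
[0,10] -6+28=22 >13 → r--
[0,9] -6+26=20 >13 → r--
[0,8] -6+17=11 <13 → l++
[1,8] -5+17=12 <13 → l++
[2,8] 0+17=17 >13 → r--
[2,7] 0+12=12 <13 → l++
[3,7] 1+12=13 → found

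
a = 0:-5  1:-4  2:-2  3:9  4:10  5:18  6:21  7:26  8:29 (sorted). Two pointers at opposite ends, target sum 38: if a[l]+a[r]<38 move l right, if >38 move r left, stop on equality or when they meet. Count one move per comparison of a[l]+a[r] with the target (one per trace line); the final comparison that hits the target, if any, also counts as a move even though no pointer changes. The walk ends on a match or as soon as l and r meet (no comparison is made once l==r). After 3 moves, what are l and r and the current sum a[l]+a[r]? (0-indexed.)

l=3, r=8, sum=38

l=0 r=8: -5+29=24 <38, l++
l=1 r=8: -4+29=25 <38, l++
l=2 r=8: -2+29=27 <38, l++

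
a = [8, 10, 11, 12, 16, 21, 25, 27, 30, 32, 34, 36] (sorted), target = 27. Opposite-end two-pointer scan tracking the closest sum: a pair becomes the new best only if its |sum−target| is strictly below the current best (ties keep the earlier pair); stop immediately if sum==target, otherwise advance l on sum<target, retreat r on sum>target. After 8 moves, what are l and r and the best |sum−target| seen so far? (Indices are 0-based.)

[0,11] 8+36=44 d=17 * → r--
[0,10] 8+34=42 d=15 * → r--
[0,9] 8+32=40 d=13 * → r--
[0,8] 8+30=38 d=11 * → r--
[0,7] 8+27=35 d=8 * → r--
[0,6] 8+25=33 d=6 * → r--
[0,5] 8+21=29 d=2 * → r--
[0,4] 8+16=24 d=3 → l++

l=1, r=4, best |Δ|=2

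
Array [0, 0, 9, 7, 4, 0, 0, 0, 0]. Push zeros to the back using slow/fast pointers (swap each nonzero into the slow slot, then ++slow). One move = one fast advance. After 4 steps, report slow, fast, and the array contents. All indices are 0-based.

slow=0 fast=0: a[fast]=0, fast++
slow=0 fast=1: a[fast]=0, fast++
slow=0 fast=2: a[fast]=9≠0 swap→a[0]=9, slow++,fast++
slow=1 fast=3: a[fast]=7≠0 swap→a[1]=7, slow++,fast++

slow=2, fast=4, a=[9, 7, 0, 0, 4, 0, 0, 0, 0]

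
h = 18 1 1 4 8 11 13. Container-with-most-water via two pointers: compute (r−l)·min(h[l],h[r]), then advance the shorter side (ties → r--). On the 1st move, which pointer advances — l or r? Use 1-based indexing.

[1,7] min(18,13)*6=78 best=78 * → r--

r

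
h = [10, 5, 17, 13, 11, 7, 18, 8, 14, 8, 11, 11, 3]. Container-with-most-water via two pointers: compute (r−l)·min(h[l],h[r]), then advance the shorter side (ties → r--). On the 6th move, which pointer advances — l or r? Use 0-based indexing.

l=0 r=12: min(10,3)*12=36 best=36 *, r--
l=0 r=11: min(10,11)*11=110 best=110 *, l++
l=1 r=11: min(5,11)*10=50 best=110, l++
l=2 r=11: min(17,11)*9=99 best=110, r--
l=2 r=10: min(17,11)*8=88 best=110, r--
l=2 r=9: min(17,8)*7=56 best=110, r--

r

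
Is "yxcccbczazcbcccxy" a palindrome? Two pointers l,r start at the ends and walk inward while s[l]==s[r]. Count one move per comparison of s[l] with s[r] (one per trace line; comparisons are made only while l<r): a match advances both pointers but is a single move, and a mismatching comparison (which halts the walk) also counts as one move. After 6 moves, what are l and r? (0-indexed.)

[0,16] 'y'=='y' → l++,r--
[1,15] 'x'=='x' → l++,r--
[2,14] 'c'=='c' → l++,r--
[3,13] 'c'=='c' → l++,r--
[4,12] 'c'=='c' → l++,r--
[5,11] 'b'=='b' → l++,r--

l=6, r=10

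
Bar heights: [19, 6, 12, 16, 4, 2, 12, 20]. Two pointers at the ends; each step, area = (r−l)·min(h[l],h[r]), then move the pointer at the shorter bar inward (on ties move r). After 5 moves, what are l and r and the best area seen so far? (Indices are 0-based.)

l=0 r=7: min(19,20)*7=133 best=133 *, l++
l=1 r=7: min(6,20)*6=36 best=133, l++
l=2 r=7: min(12,20)*5=60 best=133, l++
l=3 r=7: min(16,20)*4=64 best=133, l++
l=4 r=7: min(4,20)*3=12 best=133, l++

l=5, r=7, best area=133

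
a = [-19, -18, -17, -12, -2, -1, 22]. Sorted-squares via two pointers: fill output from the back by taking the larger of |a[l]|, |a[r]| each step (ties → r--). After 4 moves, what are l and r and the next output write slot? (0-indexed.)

[0,6] |-19|<=|22| out[6]=484 → r--
[0,5] |-19|>|-1| out[5]=361 → l++
[1,5] |-18|>|-1| out[4]=324 → l++
[2,5] |-17|>|-1| out[3]=289 → l++

l=3, r=5, next write slot=2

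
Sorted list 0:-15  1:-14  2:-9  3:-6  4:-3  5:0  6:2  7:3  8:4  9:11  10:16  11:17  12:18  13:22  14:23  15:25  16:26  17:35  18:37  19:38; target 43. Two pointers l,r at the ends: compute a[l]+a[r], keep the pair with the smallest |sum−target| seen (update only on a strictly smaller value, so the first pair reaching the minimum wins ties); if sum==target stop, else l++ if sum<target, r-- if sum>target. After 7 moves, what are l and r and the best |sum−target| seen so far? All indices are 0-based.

[0,19] -15+38=23 d=20 * → l++
[1,19] -14+38=24 d=19 * → l++
[2,19] -9+38=29 d=14 * → l++
[3,19] -6+38=32 d=11 * → l++
[4,19] -3+38=35 d=8 * → l++
[5,19] 0+38=38 d=5 * → l++
[6,19] 2+38=40 d=3 * → l++

l=7, r=19, best |Δ|=3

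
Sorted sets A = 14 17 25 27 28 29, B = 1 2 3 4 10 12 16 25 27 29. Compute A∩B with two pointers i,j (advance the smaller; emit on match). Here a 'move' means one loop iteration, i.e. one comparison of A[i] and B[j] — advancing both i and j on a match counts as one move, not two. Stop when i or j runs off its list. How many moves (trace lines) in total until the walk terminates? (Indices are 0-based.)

13 moves

i=0 j=0: 14>1, j++
i=0 j=1: 14>2, j++
i=0 j=2: 14>3, j++
i=0 j=3: 14>4, j++
i=0 j=4: 14>10, j++
i=0 j=5: 14>12, j++
i=0 j=6: 14<16, i++
i=1 j=6: 17>16, j++
i=1 j=7: 17<25, i++
i=2 j=7: 25==25 emit, i++,j++
i=3 j=8: 27==27 emit, i++,j++
i=4 j=9: 28<29, i++
i=5 j=9: 29==29 emit, i++,j++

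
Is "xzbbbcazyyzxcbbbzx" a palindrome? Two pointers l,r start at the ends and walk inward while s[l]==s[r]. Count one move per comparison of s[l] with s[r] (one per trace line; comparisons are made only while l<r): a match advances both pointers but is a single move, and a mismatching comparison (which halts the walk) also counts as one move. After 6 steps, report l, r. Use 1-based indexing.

l=1 r=18: 'x'=='x', l++,r--
l=2 r=17: 'z'=='z', l++,r--
l=3 r=16: 'b'=='b', l++,r--
l=4 r=15: 'b'=='b', l++,r--
l=5 r=14: 'b'=='b', l++,r--
l=6 r=13: 'c'=='c', l++,r--

l=7, r=12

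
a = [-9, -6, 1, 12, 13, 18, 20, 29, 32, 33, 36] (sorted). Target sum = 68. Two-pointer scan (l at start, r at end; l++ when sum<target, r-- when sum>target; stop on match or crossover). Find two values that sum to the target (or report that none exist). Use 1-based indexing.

l=1 r=11: -9+36=27 <68, l++
l=2 r=11: -6+36=30 <68, l++
l=3 r=11: 1+36=37 <68, l++
l=4 r=11: 12+36=48 <68, l++
l=5 r=11: 13+36=49 <68, l++
l=6 r=11: 18+36=54 <68, l++
l=7 r=11: 20+36=56 <68, l++
l=8 r=11: 29+36=65 <68, l++
l=9 r=11: 32+36=68, found

(32, 36)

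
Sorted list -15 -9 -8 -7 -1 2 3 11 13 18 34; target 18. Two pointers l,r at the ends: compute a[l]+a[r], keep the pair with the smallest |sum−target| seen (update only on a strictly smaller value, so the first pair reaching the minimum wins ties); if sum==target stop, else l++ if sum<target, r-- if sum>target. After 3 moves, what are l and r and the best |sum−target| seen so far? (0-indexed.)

l=2, r=9, best |Δ|=1

l=0 r=10: -15+34=19 d=1 *, r--
l=0 r=9: -15+18=3 d=15, l++
l=1 r=9: -9+18=9 d=9, l++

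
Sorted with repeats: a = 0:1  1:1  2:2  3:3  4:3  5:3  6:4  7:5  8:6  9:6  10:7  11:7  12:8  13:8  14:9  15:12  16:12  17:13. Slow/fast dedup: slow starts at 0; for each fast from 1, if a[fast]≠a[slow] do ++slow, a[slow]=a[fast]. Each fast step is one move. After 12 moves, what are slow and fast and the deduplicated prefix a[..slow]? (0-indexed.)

(s=0,f=1) a[fast]=1=a[slow] dup → fast++
(s=0,f=2) a[fast]=2≠a[slow]=1 write a[1]=2 → slow++,fast++
(s=1,f=3) a[fast]=3≠a[slow]=2 write a[2]=3 → slow++,fast++
(s=2,f=4) a[fast]=3=a[slow] dup → fast++
(s=2,f=5) a[fast]=3=a[slow] dup → fast++
(s=2,f=6) a[fast]=4≠a[slow]=3 write a[3]=4 → slow++,fast++
(s=3,f=7) a[fast]=5≠a[slow]=4 write a[4]=5 → slow++,fast++
(s=4,f=8) a[fast]=6≠a[slow]=5 write a[5]=6 → slow++,fast++
(s=5,f=9) a[fast]=6=a[slow] dup → fast++
(s=5,f=10) a[fast]=7≠a[slow]=6 write a[6]=7 → slow++,fast++
(s=6,f=11) a[fast]=7=a[slow] dup → fast++
(s=6,f=12) a[fast]=8≠a[slow]=7 write a[7]=8 → slow++,fast++

slow=7, fast=13, prefix=[1, 2, 3, 4, 5, 6, 7, 8]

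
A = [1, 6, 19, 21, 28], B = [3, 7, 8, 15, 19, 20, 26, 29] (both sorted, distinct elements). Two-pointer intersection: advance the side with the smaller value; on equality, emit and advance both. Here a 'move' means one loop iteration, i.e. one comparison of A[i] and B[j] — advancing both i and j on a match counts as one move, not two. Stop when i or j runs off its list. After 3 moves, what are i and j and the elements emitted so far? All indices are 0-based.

[i=0,j=0] 1<3 → i++
[i=1,j=0] 6>3 → j++
[i=1,j=1] 6<7 → i++

i=2, j=1, emitted=[]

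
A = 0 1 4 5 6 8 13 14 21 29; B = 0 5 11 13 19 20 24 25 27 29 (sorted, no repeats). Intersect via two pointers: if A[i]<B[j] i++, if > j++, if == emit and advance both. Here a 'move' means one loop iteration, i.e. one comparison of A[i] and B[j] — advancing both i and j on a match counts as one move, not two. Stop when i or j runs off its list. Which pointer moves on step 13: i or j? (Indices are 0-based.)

i=0 j=0: 0==0 emit, i++,j++
i=1 j=1: 1<5, i++
i=2 j=1: 4<5, i++
i=3 j=1: 5==5 emit, i++,j++
i=4 j=2: 6<11, i++
i=5 j=2: 8<11, i++
i=6 j=2: 13>11, j++
i=6 j=3: 13==13 emit, i++,j++
i=7 j=4: 14<19, i++
i=8 j=4: 21>19, j++
i=8 j=5: 21>20, j++
i=8 j=6: 21<24, i++
i=9 j=6: 29>24, j++

j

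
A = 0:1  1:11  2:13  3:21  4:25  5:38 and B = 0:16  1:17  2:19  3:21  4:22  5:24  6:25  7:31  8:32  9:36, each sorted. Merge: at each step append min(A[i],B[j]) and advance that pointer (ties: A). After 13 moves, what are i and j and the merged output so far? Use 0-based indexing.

i=5, j=8, merged so far=[1, 11, 13, 16, 17, 19, 21, 21, 22, 24, 25, 25, 31]

i=0 j=0: A[i]=1<=B[j]=16 take 1, i++
i=1 j=0: A[i]=11<=B[j]=16 take 11, i++
i=2 j=0: A[i]=13<=B[j]=16 take 13, i++
i=3 j=0: A[i]=21>B[j]=16 take 16, j++
i=3 j=1: A[i]=21>B[j]=17 take 17, j++
i=3 j=2: A[i]=21>B[j]=19 take 19, j++
i=3 j=3: A[i]=21<=B[j]=21 take 21, i++
i=4 j=3: A[i]=25>B[j]=21 take 21, j++
i=4 j=4: A[i]=25>B[j]=22 take 22, j++
i=4 j=5: A[i]=25>B[j]=24 take 24, j++
i=4 j=6: A[i]=25<=B[j]=25 take 25, i++
i=5 j=6: A[i]=38>B[j]=25 take 25, j++
i=5 j=7: A[i]=38>B[j]=31 take 31, j++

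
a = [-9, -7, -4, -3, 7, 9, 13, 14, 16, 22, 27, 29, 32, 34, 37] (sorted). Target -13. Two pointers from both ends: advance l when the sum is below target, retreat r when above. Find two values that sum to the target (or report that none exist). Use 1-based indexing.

(-9, -4)

l=1 r=15: -9+37=28 >-13, r--
l=1 r=14: -9+34=25 >-13, r--
l=1 r=13: -9+32=23 >-13, r--
l=1 r=12: -9+29=20 >-13, r--
l=1 r=11: -9+27=18 >-13, r--
l=1 r=10: -9+22=13 >-13, r--
l=1 r=9: -9+16=7 >-13, r--
l=1 r=8: -9+14=5 >-13, r--
l=1 r=7: -9+13=4 >-13, r--
l=1 r=6: -9+9=0 >-13, r--
l=1 r=5: -9+7=-2 >-13, r--
l=1 r=4: -9+-3=-12 >-13, r--
l=1 r=3: -9+-4=-13, found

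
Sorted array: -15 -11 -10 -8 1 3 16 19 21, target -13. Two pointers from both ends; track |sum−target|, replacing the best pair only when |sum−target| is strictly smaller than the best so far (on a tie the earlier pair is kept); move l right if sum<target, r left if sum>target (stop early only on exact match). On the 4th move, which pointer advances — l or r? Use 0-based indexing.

r

l=0 r=8: -15+21=6 d=19 *, r--
l=0 r=7: -15+19=4 d=17 *, r--
l=0 r=6: -15+16=1 d=14 *, r--
l=0 r=5: -15+3=-12 d=1 *, r--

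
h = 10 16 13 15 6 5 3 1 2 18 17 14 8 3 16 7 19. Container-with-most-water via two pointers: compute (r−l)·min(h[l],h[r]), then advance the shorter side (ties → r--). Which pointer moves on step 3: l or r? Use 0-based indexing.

l=0 r=16: min(10,19)*16=160 best=160 *, l++
l=1 r=16: min(16,19)*15=240 best=240 *, l++
l=2 r=16: min(13,19)*14=182 best=240, l++

l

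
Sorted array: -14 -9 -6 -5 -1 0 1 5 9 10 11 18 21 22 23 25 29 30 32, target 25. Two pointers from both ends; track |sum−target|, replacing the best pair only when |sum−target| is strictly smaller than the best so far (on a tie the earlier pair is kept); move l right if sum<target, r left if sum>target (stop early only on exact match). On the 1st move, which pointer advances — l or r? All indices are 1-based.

[1,19] -14+32=18 d=7 * → l++

l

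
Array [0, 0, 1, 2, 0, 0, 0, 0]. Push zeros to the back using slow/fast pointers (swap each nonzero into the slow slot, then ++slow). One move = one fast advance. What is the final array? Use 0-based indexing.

[1, 2, 0, 0, 0, 0, 0, 0]

(s=0,f=0) a[fast]=0 → fast++
(s=0,f=1) a[fast]=0 → fast++
(s=0,f=2) a[fast]=1≠0 swap→a[0]=1 → slow++,fast++
(s=1,f=3) a[fast]=2≠0 swap→a[1]=2 → slow++,fast++
(s=2,f=4) a[fast]=0 → fast++
(s=2,f=5) a[fast]=0 → fast++
(s=2,f=6) a[fast]=0 → fast++
(s=2,f=7) a[fast]=0 → fast++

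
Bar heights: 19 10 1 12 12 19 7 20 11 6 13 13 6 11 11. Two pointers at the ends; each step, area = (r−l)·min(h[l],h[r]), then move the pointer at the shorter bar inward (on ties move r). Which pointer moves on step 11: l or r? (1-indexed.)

l

l=1 r=15: min(19,11)*14=154 best=154 *, r--
l=1 r=14: min(19,11)*13=143 best=154, r--
l=1 r=13: min(19,6)*12=72 best=154, r--
l=1 r=12: min(19,13)*11=143 best=154, r--
l=1 r=11: min(19,13)*10=130 best=154, r--
l=1 r=10: min(19,6)*9=54 best=154, r--
l=1 r=9: min(19,11)*8=88 best=154, r--
l=1 r=8: min(19,20)*7=133 best=154, l++
l=2 r=8: min(10,20)*6=60 best=154, l++
l=3 r=8: min(1,20)*5=5 best=154, l++
l=4 r=8: min(12,20)*4=48 best=154, l++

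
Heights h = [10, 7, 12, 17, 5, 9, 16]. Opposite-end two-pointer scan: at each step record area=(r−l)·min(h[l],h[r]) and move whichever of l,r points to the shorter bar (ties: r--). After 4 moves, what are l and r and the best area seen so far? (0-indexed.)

l=3, r=5, best area=60

l=0 r=6: min(10,16)*6=60 best=60 *, l++
l=1 r=6: min(7,16)*5=35 best=60, l++
l=2 r=6: min(12,16)*4=48 best=60, l++
l=3 r=6: min(17,16)*3=48 best=60, r--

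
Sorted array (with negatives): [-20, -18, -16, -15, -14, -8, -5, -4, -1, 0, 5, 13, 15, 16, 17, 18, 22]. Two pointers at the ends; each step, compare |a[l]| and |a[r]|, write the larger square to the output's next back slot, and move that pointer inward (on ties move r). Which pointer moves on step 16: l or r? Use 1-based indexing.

[1,17] |-20|<=|22| out[17]=484 → r--
[1,16] |-20|>|18| out[16]=400 → l++
[2,16] |-18|<=|18| out[15]=324 → r--
[2,15] |-18|>|17| out[14]=324 → l++
[3,15] |-16|<=|17| out[13]=289 → r--
[3,14] |-16|<=|16| out[12]=256 → r--
[3,13] |-16|>|15| out[11]=256 → l++
[4,13] |-15|<=|15| out[10]=225 → r--
[4,12] |-15|>|13| out[9]=225 → l++
[5,12] |-14|>|13| out[8]=196 → l++
[6,12] |-8|<=|13| out[7]=169 → r--
[6,11] |-8|>|5| out[6]=64 → l++
[7,11] |-5|<=|5| out[5]=25 → r--
[7,10] |-5|>|0| out[4]=25 → l++
[8,10] |-4|>|0| out[3]=16 → l++
[9,10] |-1|>|0| out[2]=1 → l++

l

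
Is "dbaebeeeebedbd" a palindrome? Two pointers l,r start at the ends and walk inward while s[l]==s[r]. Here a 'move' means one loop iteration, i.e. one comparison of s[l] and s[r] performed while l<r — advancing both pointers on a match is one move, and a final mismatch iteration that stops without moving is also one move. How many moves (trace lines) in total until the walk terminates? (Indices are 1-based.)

l=1 r=14: 'd'=='d', l++,r--
l=2 r=13: 'b'=='b', l++,r--
l=3 r=12: 'a'!='d', stop

3 moves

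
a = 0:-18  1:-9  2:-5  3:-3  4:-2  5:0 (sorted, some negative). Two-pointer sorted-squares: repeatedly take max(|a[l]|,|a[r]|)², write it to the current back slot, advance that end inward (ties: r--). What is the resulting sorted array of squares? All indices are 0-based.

l=0 r=5: |-18|>|0| out[5]=324, l++
l=1 r=5: |-9|>|0| out[4]=81, l++
l=2 r=5: |-5|>|0| out[3]=25, l++
l=3 r=5: |-3|>|0| out[2]=9, l++
l=4 r=5: |-2|>|0| out[1]=4, l++
l=5 r=5: |0|<=|0| out[0]=0, r--

[0, 4, 9, 25, 81, 324]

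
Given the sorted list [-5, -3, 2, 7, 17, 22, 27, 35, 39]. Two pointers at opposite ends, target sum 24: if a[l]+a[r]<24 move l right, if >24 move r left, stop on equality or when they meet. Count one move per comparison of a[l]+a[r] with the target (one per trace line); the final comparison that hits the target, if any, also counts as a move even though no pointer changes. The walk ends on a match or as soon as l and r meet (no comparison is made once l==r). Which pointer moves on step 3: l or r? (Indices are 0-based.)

l

[0,8] -5+39=34 >24 → r--
[0,7] -5+35=30 >24 → r--
[0,6] -5+27=22 <24 → l++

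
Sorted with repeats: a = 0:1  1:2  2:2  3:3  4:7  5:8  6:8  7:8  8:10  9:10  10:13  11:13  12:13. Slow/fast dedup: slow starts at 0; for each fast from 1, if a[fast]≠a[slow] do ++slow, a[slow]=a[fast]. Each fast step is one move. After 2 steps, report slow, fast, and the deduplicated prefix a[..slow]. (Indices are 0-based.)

slow=1, fast=3, prefix=[1, 2]

slow=0 fast=1: a[fast]=2≠a[slow]=1 write a[1]=2, slow++,fast++
slow=1 fast=2: a[fast]=2=a[slow] dup, fast++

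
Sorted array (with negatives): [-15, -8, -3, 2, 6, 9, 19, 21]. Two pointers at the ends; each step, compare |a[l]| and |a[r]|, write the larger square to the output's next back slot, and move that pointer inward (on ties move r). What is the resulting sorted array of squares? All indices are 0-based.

[0,7] |-15|<=|21| out[7]=441 → r--
[0,6] |-15|<=|19| out[6]=361 → r--
[0,5] |-15|>|9| out[5]=225 → l++
[1,5] |-8|<=|9| out[4]=81 → r--
[1,4] |-8|>|6| out[3]=64 → l++
[2,4] |-3|<=|6| out[2]=36 → r--
[2,3] |-3|>|2| out[1]=9 → l++
[3,3] |2|<=|2| out[0]=4 → r--

[4, 9, 36, 64, 81, 225, 361, 441]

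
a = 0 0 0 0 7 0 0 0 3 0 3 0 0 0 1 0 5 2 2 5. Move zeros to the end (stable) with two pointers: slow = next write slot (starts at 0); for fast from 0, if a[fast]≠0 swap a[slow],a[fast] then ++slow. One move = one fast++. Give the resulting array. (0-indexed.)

(s=0,f=0) a[fast]=0 → fast++
(s=0,f=1) a[fast]=0 → fast++
(s=0,f=2) a[fast]=0 → fast++
(s=0,f=3) a[fast]=0 → fast++
(s=0,f=4) a[fast]=7≠0 swap→a[0]=7 → slow++,fast++
(s=1,f=5) a[fast]=0 → fast++
(s=1,f=6) a[fast]=0 → fast++
(s=1,f=7) a[fast]=0 → fast++
(s=1,f=8) a[fast]=3≠0 swap→a[1]=3 → slow++,fast++
(s=2,f=9) a[fast]=0 → fast++
(s=2,f=10) a[fast]=3≠0 swap→a[2]=3 → slow++,fast++
(s=3,f=11) a[fast]=0 → fast++
(s=3,f=12) a[fast]=0 → fast++
(s=3,f=13) a[fast]=0 → fast++
(s=3,f=14) a[fast]=1≠0 swap→a[3]=1 → slow++,fast++
(s=4,f=15) a[fast]=0 → fast++
(s=4,f=16) a[fast]=5≠0 swap→a[4]=5 → slow++,fast++
(s=5,f=17) a[fast]=2≠0 swap→a[5]=2 → slow++,fast++
(s=6,f=18) a[fast]=2≠0 swap→a[6]=2 → slow++,fast++
(s=7,f=19) a[fast]=5≠0 swap→a[7]=5 → slow++,fast++

[7, 3, 3, 1, 5, 2, 2, 5, 0, 0, 0, 0, 0, 0, 0, 0, 0, 0, 0, 0]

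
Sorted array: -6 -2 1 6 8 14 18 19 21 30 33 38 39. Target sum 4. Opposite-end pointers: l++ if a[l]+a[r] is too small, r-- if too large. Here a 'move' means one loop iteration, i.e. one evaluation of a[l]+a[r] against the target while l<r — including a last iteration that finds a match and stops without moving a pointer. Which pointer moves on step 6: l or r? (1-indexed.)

r

l=1 r=13: -6+39=33 >4, r--
l=1 r=12: -6+38=32 >4, r--
l=1 r=11: -6+33=27 >4, r--
l=1 r=10: -6+30=24 >4, r--
l=1 r=9: -6+21=15 >4, r--
l=1 r=8: -6+19=13 >4, r--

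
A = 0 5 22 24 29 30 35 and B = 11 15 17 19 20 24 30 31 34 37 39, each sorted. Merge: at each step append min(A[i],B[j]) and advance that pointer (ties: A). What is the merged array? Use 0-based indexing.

i=0 j=0: A[i]=0<=B[j]=11 take 0, i++
i=1 j=0: A[i]=5<=B[j]=11 take 5, i++
i=2 j=0: A[i]=22>B[j]=11 take 11, j++
i=2 j=1: A[i]=22>B[j]=15 take 15, j++
i=2 j=2: A[i]=22>B[j]=17 take 17, j++
i=2 j=3: A[i]=22>B[j]=19 take 19, j++
i=2 j=4: A[i]=22>B[j]=20 take 20, j++
i=2 j=5: A[i]=22<=B[j]=24 take 22, i++
i=3 j=5: A[i]=24<=B[j]=24 take 24, i++
i=4 j=5: A[i]=29>B[j]=24 take 24, j++
i=4 j=6: A[i]=29<=B[j]=30 take 29, i++
i=5 j=6: A[i]=30<=B[j]=30 take 30, i++
i=6 j=6: A[i]=35>B[j]=30 take 30, j++
i=6 j=7: A[i]=35>B[j]=31 take 31, j++
i=6 j=8: A[i]=35>B[j]=34 take 34, j++
i=6 j=9: A[i]=35<=B[j]=37 take 35, i++
i=7 j=9: A done, take B[j]=37, j++
i=7 j=10: A done, take B[j]=39, j++

[0, 5, 11, 15, 17, 19, 20, 22, 24, 24, 29, 30, 30, 31, 34, 35, 37, 39]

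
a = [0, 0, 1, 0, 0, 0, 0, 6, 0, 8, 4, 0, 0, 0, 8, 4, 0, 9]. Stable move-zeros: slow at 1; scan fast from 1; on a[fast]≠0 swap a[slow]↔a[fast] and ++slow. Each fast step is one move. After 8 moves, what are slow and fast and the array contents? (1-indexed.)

slow=3, fast=9, a=[1, 6, 0, 0, 0, 0, 0, 0, 0, 8, 4, 0, 0, 0, 8, 4, 0, 9]

(s=1,f=1) a[fast]=0 → fast++
(s=1,f=2) a[fast]=0 → fast++
(s=1,f=3) a[fast]=1≠0 swap→a[1]=1 → slow++,fast++
(s=2,f=4) a[fast]=0 → fast++
(s=2,f=5) a[fast]=0 → fast++
(s=2,f=6) a[fast]=0 → fast++
(s=2,f=7) a[fast]=0 → fast++
(s=2,f=8) a[fast]=6≠0 swap→a[2]=6 → slow++,fast++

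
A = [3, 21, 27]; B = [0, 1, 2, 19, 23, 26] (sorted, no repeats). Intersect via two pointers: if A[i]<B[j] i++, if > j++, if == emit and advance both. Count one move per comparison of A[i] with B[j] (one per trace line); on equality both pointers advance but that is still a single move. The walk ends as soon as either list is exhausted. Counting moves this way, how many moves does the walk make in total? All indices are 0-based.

8 moves

i=0 j=0: 3>0, j++
i=0 j=1: 3>1, j++
i=0 j=2: 3>2, j++
i=0 j=3: 3<19, i++
i=1 j=3: 21>19, j++
i=1 j=4: 21<23, i++
i=2 j=4: 27>23, j++
i=2 j=5: 27>26, j++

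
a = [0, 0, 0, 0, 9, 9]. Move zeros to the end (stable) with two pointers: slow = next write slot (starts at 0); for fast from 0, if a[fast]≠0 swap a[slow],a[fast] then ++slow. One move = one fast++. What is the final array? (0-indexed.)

slow=0 fast=0: a[fast]=0, fast++
slow=0 fast=1: a[fast]=0, fast++
slow=0 fast=2: a[fast]=0, fast++
slow=0 fast=3: a[fast]=0, fast++
slow=0 fast=4: a[fast]=9≠0 swap→a[0]=9, slow++,fast++
slow=1 fast=5: a[fast]=9≠0 swap→a[1]=9, slow++,fast++

[9, 9, 0, 0, 0, 0]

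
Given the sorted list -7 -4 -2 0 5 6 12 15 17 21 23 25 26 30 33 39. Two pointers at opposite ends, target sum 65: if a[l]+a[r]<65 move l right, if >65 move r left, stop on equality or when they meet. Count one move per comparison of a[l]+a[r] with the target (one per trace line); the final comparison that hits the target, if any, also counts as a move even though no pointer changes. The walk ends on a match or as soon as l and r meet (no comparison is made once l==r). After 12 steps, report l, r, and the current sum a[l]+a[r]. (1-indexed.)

l=1 r=16: -7+39=32 <65, l++
l=2 r=16: -4+39=35 <65, l++
l=3 r=16: -2+39=37 <65, l++
l=4 r=16: 0+39=39 <65, l++
l=5 r=16: 5+39=44 <65, l++
l=6 r=16: 6+39=45 <65, l++
l=7 r=16: 12+39=51 <65, l++
l=8 r=16: 15+39=54 <65, l++
l=9 r=16: 17+39=56 <65, l++
l=10 r=16: 21+39=60 <65, l++
l=11 r=16: 23+39=62 <65, l++
l=12 r=16: 25+39=64 <65, l++

l=13, r=16, sum=65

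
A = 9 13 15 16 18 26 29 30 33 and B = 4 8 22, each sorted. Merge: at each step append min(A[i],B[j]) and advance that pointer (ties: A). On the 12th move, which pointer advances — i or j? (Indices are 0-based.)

i

i=0 j=0: A[i]=9>B[j]=4 take 4, j++
i=0 j=1: A[i]=9>B[j]=8 take 8, j++
i=0 j=2: A[i]=9<=B[j]=22 take 9, i++
i=1 j=2: A[i]=13<=B[j]=22 take 13, i++
i=2 j=2: A[i]=15<=B[j]=22 take 15, i++
i=3 j=2: A[i]=16<=B[j]=22 take 16, i++
i=4 j=2: A[i]=18<=B[j]=22 take 18, i++
i=5 j=2: A[i]=26>B[j]=22 take 22, j++
i=5 j=3: B done, take A[i]=26, i++
i=6 j=3: B done, take A[i]=29, i++
i=7 j=3: B done, take A[i]=30, i++
i=8 j=3: B done, take A[i]=33, i++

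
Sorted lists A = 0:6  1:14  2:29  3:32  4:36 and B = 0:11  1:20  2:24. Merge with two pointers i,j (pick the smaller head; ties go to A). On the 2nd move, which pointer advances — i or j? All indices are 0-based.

i=0 j=0: A[i]=6<=B[j]=11 take 6, i++
i=1 j=0: A[i]=14>B[j]=11 take 11, j++

j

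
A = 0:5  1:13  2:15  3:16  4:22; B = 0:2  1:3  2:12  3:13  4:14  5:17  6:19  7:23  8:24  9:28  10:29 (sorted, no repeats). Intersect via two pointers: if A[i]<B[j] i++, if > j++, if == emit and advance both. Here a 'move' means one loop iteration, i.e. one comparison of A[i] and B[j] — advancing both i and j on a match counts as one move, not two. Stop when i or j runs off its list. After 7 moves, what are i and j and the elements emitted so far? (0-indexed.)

i=3, j=5, emitted=[13]

i=0 j=0: 5>2, j++
i=0 j=1: 5>3, j++
i=0 j=2: 5<12, i++
i=1 j=2: 13>12, j++
i=1 j=3: 13==13 emit, i++,j++
i=2 j=4: 15>14, j++
i=2 j=5: 15<17, i++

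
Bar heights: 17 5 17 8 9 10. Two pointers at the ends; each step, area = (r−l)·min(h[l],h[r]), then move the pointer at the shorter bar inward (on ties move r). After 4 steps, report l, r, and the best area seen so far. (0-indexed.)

[0,5] min(17,10)*5=50 best=50 * → r--
[0,4] min(17,9)*4=36 best=50 → r--
[0,3] min(17,8)*3=24 best=50 → r--
[0,2] min(17,17)*2=34 best=50 → r--

l=0, r=1, best area=50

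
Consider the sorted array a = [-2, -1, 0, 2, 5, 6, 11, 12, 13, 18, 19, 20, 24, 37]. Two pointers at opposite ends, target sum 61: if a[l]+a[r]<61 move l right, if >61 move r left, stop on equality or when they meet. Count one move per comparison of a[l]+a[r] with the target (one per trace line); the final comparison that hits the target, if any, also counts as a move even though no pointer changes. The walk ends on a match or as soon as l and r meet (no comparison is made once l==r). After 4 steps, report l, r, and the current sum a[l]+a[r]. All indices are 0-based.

l=0 r=13: -2+37=35 <61, l++
l=1 r=13: -1+37=36 <61, l++
l=2 r=13: 0+37=37 <61, l++
l=3 r=13: 2+37=39 <61, l++

l=4, r=13, sum=42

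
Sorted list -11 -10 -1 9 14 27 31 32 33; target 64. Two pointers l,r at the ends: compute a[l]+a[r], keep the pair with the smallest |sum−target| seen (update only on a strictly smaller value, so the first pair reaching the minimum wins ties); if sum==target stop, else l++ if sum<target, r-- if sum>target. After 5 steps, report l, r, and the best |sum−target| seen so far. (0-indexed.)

l=0 r=8: -11+33=22 d=42 *, l++
l=1 r=8: -10+33=23 d=41 *, l++
l=2 r=8: -1+33=32 d=32 *, l++
l=3 r=8: 9+33=42 d=22 *, l++
l=4 r=8: 14+33=47 d=17 *, l++

l=5, r=8, best |Δ|=17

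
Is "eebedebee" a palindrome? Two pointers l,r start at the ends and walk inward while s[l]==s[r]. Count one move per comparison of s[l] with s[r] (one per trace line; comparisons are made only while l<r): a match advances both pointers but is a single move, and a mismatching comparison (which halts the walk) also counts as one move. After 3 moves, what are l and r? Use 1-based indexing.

l=1 r=9: 'e'=='e', l++,r--
l=2 r=8: 'e'=='e', l++,r--
l=3 r=7: 'b'=='b', l++,r--

l=4, r=6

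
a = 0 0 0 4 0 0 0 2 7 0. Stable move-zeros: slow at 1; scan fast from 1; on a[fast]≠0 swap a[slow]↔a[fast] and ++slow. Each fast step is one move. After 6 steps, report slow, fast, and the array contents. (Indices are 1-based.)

(s=1,f=1) a[fast]=0 → fast++
(s=1,f=2) a[fast]=0 → fast++
(s=1,f=3) a[fast]=0 → fast++
(s=1,f=4) a[fast]=4≠0 swap→a[1]=4 → slow++,fast++
(s=2,f=5) a[fast]=0 → fast++
(s=2,f=6) a[fast]=0 → fast++

slow=2, fast=7, a=[4, 0, 0, 0, 0, 0, 0, 2, 7, 0]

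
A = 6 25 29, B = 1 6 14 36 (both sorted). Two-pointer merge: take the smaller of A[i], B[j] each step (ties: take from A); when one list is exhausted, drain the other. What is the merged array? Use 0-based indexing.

i=0 j=0: A[i]=6>B[j]=1 take 1, j++
i=0 j=1: A[i]=6<=B[j]=6 take 6, i++
i=1 j=1: A[i]=25>B[j]=6 take 6, j++
i=1 j=2: A[i]=25>B[j]=14 take 14, j++
i=1 j=3: A[i]=25<=B[j]=36 take 25, i++
i=2 j=3: A[i]=29<=B[j]=36 take 29, i++
i=3 j=3: A done, take B[j]=36, j++

[1, 6, 6, 14, 25, 29, 36]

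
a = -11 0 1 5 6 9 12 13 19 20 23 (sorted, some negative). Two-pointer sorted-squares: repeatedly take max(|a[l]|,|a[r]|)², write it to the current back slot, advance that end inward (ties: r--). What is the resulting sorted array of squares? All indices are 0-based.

[0, 1, 25, 36, 81, 121, 144, 169, 361, 400, 529]

l=0 r=10: |-11|<=|23| out[10]=529, r--
l=0 r=9: |-11|<=|20| out[9]=400, r--
l=0 r=8: |-11|<=|19| out[8]=361, r--
l=0 r=7: |-11|<=|13| out[7]=169, r--
l=0 r=6: |-11|<=|12| out[6]=144, r--
l=0 r=5: |-11|>|9| out[5]=121, l++
l=1 r=5: |0|<=|9| out[4]=81, r--
l=1 r=4: |0|<=|6| out[3]=36, r--
l=1 r=3: |0|<=|5| out[2]=25, r--
l=1 r=2: |0|<=|1| out[1]=1, r--
l=1 r=1: |0|<=|0| out[0]=0, r--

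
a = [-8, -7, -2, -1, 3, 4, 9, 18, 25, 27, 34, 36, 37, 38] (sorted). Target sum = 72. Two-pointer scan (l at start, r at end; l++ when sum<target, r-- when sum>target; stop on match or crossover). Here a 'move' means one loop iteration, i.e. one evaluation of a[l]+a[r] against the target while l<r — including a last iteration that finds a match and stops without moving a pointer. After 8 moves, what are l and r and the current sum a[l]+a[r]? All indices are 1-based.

[1,14] -8+38=30 <72 → l++
[2,14] -7+38=31 <72 → l++
[3,14] -2+38=36 <72 → l++
[4,14] -1+38=37 <72 → l++
[5,14] 3+38=41 <72 → l++
[6,14] 4+38=42 <72 → l++
[7,14] 9+38=47 <72 → l++
[8,14] 18+38=56 <72 → l++

l=9, r=14, sum=63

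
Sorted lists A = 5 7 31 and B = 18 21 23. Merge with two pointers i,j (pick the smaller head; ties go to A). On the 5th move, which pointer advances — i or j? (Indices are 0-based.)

j

i=0 j=0: A[i]=5<=B[j]=18 take 5, i++
i=1 j=0: A[i]=7<=B[j]=18 take 7, i++
i=2 j=0: A[i]=31>B[j]=18 take 18, j++
i=2 j=1: A[i]=31>B[j]=21 take 21, j++
i=2 j=2: A[i]=31>B[j]=23 take 23, j++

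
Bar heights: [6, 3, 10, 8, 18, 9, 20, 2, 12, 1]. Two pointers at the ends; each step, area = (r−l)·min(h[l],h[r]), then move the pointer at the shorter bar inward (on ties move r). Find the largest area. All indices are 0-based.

[0,9] min(6,1)*9=9 best=9 * → r--
[0,8] min(6,12)*8=48 best=48 * → l++
[1,8] min(3,12)*7=21 best=48 → l++
[2,8] min(10,12)*6=60 best=60 * → l++
[3,8] min(8,12)*5=40 best=60 → l++
[4,8] min(18,12)*4=48 best=60 → r--
[4,7] min(18,2)*3=6 best=60 → r--
[4,6] min(18,20)*2=36 best=60 → l++
[5,6] min(9,20)*1=9 best=60 → l++

max area = 60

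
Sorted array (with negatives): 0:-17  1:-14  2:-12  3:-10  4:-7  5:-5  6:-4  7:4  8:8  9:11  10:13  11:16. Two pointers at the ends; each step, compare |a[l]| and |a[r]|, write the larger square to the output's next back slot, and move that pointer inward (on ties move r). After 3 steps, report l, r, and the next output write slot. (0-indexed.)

[0,11] |-17|>|16| out[11]=289 → l++
[1,11] |-14|<=|16| out[10]=256 → r--
[1,10] |-14|>|13| out[9]=196 → l++

l=2, r=10, next write slot=8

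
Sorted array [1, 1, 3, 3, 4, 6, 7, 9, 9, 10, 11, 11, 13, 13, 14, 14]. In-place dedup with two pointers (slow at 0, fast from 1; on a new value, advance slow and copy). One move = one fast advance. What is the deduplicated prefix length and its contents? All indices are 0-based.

length 10; prefix = [1, 3, 4, 6, 7, 9, 10, 11, 13, 14]

(s=0,f=1) a[fast]=1=a[slow] dup → fast++
(s=0,f=2) a[fast]=3≠a[slow]=1 write a[1]=3 → slow++,fast++
(s=1,f=3) a[fast]=3=a[slow] dup → fast++
(s=1,f=4) a[fast]=4≠a[slow]=3 write a[2]=4 → slow++,fast++
(s=2,f=5) a[fast]=6≠a[slow]=4 write a[3]=6 → slow++,fast++
(s=3,f=6) a[fast]=7≠a[slow]=6 write a[4]=7 → slow++,fast++
(s=4,f=7) a[fast]=9≠a[slow]=7 write a[5]=9 → slow++,fast++
(s=5,f=8) a[fast]=9=a[slow] dup → fast++
(s=5,f=9) a[fast]=10≠a[slow]=9 write a[6]=10 → slow++,fast++
(s=6,f=10) a[fast]=11≠a[slow]=10 write a[7]=11 → slow++,fast++
(s=7,f=11) a[fast]=11=a[slow] dup → fast++
(s=7,f=12) a[fast]=13≠a[slow]=11 write a[8]=13 → slow++,fast++
(s=8,f=13) a[fast]=13=a[slow] dup → fast++
(s=8,f=14) a[fast]=14≠a[slow]=13 write a[9]=14 → slow++,fast++
(s=9,f=15) a[fast]=14=a[slow] dup → fast++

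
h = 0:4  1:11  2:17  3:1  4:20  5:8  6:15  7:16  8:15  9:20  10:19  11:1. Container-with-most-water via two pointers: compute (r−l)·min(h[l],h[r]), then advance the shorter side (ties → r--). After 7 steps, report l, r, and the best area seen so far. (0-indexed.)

l=0 r=11: min(4,1)*11=11 best=11 *, r--
l=0 r=10: min(4,19)*10=40 best=40 *, l++
l=1 r=10: min(11,19)*9=99 best=99 *, l++
l=2 r=10: min(17,19)*8=136 best=136 *, l++
l=3 r=10: min(1,19)*7=7 best=136, l++
l=4 r=10: min(20,19)*6=114 best=136, r--
l=4 r=9: min(20,20)*5=100 best=136, r--

l=4, r=8, best area=136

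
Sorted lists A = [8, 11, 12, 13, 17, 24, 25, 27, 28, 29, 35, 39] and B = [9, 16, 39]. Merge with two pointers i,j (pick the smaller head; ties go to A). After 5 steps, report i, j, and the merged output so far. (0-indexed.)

i=4, j=1, merged so far=[8, 9, 11, 12, 13]

i=0 j=0: A[i]=8<=B[j]=9 take 8, i++
i=1 j=0: A[i]=11>B[j]=9 take 9, j++
i=1 j=1: A[i]=11<=B[j]=16 take 11, i++
i=2 j=1: A[i]=12<=B[j]=16 take 12, i++
i=3 j=1: A[i]=13<=B[j]=16 take 13, i++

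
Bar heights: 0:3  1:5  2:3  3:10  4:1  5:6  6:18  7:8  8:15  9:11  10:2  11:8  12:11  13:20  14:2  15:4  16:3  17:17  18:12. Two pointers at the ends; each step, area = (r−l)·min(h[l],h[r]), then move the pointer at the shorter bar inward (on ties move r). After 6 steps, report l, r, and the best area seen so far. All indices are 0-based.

l=6, r=18, best area=150

[0,18] min(3,12)*18=54 best=54 * → l++
[1,18] min(5,12)*17=85 best=85 * → l++
[2,18] min(3,12)*16=48 best=85 → l++
[3,18] min(10,12)*15=150 best=150 * → l++
[4,18] min(1,12)*14=14 best=150 → l++
[5,18] min(6,12)*13=78 best=150 → l++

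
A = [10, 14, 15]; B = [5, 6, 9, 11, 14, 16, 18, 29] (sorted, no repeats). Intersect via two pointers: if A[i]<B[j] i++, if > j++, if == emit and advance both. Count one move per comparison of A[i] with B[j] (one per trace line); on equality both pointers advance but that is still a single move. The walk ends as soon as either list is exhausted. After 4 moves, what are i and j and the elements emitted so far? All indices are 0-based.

i=0 j=0: 10>5, j++
i=0 j=1: 10>6, j++
i=0 j=2: 10>9, j++
i=0 j=3: 10<11, i++

i=1, j=3, emitted=[]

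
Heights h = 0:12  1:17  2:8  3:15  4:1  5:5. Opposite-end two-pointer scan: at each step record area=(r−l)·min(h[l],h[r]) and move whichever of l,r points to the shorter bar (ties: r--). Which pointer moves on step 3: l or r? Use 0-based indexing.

l

l=0 r=5: min(12,5)*5=25 best=25 *, r--
l=0 r=4: min(12,1)*4=4 best=25, r--
l=0 r=3: min(12,15)*3=36 best=36 *, l++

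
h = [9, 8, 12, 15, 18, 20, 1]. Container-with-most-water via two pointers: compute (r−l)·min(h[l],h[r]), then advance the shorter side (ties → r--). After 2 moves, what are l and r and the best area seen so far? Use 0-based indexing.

[0,6] min(9,1)*6=6 best=6 * → r--
[0,5] min(9,20)*5=45 best=45 * → l++

l=1, r=5, best area=45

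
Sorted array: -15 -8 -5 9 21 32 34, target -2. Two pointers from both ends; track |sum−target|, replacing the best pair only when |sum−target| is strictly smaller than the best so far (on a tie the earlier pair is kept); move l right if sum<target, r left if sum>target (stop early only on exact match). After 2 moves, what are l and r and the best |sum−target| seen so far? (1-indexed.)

l=1, r=5, best |Δ|=19

l=1 r=7: -15+34=19 d=21 *, r--
l=1 r=6: -15+32=17 d=19 *, r--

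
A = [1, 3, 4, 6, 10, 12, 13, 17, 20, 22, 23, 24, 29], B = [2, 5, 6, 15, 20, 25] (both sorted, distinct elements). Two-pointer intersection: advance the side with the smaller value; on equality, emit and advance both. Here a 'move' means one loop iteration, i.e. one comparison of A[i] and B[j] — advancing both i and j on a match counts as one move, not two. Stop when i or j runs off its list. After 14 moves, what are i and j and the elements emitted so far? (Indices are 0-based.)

i=11, j=5, emitted=[6, 20]

[i=0,j=0] 1<2 → i++
[i=1,j=0] 3>2 → j++
[i=1,j=1] 3<5 → i++
[i=2,j=1] 4<5 → i++
[i=3,j=1] 6>5 → j++
[i=3,j=2] 6==6 emit → i++,j++
[i=4,j=3] 10<15 → i++
[i=5,j=3] 12<15 → i++
[i=6,j=3] 13<15 → i++
[i=7,j=3] 17>15 → j++
[i=7,j=4] 17<20 → i++
[i=8,j=4] 20==20 emit → i++,j++
[i=9,j=5] 22<25 → i++
[i=10,j=5] 23<25 → i++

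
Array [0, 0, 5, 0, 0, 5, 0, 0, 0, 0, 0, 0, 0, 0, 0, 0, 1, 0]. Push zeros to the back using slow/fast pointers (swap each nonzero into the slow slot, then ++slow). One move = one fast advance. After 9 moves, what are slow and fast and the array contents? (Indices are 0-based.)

(s=0,f=0) a[fast]=0 → fast++
(s=0,f=1) a[fast]=0 → fast++
(s=0,f=2) a[fast]=5≠0 swap→a[0]=5 → slow++,fast++
(s=1,f=3) a[fast]=0 → fast++
(s=1,f=4) a[fast]=0 → fast++
(s=1,f=5) a[fast]=5≠0 swap→a[1]=5 → slow++,fast++
(s=2,f=6) a[fast]=0 → fast++
(s=2,f=7) a[fast]=0 → fast++
(s=2,f=8) a[fast]=0 → fast++

slow=2, fast=9, a=[5, 5, 0, 0, 0, 0, 0, 0, 0, 0, 0, 0, 0, 0, 0, 0, 1, 0]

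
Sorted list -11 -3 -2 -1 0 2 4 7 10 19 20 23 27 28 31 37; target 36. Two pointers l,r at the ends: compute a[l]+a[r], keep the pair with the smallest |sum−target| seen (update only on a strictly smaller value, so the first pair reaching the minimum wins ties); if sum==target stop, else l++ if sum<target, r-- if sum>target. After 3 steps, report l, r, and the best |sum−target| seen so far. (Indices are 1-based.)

l=4, r=16, best |Δ|=1

[1,16] -11+37=26 d=10 * → l++
[2,16] -3+37=34 d=2 * → l++
[3,16] -2+37=35 d=1 * → l++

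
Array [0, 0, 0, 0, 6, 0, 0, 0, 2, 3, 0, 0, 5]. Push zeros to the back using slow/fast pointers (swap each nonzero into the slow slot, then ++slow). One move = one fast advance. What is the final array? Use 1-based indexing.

[6, 2, 3, 5, 0, 0, 0, 0, 0, 0, 0, 0, 0]

(s=1,f=1) a[fast]=0 → fast++
(s=1,f=2) a[fast]=0 → fast++
(s=1,f=3) a[fast]=0 → fast++
(s=1,f=4) a[fast]=0 → fast++
(s=1,f=5) a[fast]=6≠0 swap→a[1]=6 → slow++,fast++
(s=2,f=6) a[fast]=0 → fast++
(s=2,f=7) a[fast]=0 → fast++
(s=2,f=8) a[fast]=0 → fast++
(s=2,f=9) a[fast]=2≠0 swap→a[2]=2 → slow++,fast++
(s=3,f=10) a[fast]=3≠0 swap→a[3]=3 → slow++,fast++
(s=4,f=11) a[fast]=0 → fast++
(s=4,f=12) a[fast]=0 → fast++
(s=4,f=13) a[fast]=5≠0 swap→a[4]=5 → slow++,fast++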